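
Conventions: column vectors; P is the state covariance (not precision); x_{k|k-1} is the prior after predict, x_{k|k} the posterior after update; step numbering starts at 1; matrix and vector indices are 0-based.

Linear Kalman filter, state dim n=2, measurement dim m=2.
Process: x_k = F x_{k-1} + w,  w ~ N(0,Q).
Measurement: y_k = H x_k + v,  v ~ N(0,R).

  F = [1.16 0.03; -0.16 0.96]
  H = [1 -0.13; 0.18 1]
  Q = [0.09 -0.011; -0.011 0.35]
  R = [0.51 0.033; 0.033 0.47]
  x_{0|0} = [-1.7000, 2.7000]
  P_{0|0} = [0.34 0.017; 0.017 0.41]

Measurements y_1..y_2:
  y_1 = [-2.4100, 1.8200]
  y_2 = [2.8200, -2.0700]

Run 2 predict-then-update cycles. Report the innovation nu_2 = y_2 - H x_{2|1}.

innov = [5.4151, -4.3470]

step 1: x^-=[-1.8910, 2.8640]  P^-=[0.5491 -0.0434; -0.0434 0.7313]  S=[1.0827 -0.0057; -0.0057 1.2035]  K=[0.5126 0.0484; -0.1248 0.6006]  nu=[-0.1467, -0.7036]  x^+=[-2.0003, 2.4597]  P^+=[0.2620 -0.0075; -0.0075 0.2795]
step 2: x^-=[-2.2465, 2.6814]  P^-=[0.4423 -0.0599; -0.0599 0.6166]  S=[0.9783 -0.0260; -0.0260 1.0794]  K=[0.4609 0.0294; -0.1283 0.5582]  nu=[5.4151, -4.3470]  x^+=[0.1214, -0.4398]  P^+=[0.2343 -0.0132; -0.0132 0.2605]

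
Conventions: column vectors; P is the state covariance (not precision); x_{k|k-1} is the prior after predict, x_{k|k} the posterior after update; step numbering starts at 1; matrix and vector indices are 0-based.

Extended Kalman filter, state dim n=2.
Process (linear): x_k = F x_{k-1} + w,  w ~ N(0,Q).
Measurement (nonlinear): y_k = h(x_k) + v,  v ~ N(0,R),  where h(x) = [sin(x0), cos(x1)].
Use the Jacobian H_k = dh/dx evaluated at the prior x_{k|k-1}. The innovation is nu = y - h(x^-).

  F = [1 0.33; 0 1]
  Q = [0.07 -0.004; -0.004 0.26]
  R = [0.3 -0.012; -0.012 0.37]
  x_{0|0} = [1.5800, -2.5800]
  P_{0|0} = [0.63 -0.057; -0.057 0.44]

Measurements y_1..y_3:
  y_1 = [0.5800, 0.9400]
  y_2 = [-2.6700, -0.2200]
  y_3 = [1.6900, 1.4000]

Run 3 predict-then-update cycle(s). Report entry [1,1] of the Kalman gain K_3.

step 1: x^-=[0.7286, -2.5800]  P^-=[0.7103 0.0842; 0.0842 0.7000]  H_jac=[0.7461 0.0000; 0.0000 0.5325]  S=[0.6954 0.0215; 0.0215 0.5685]  K=[0.7605 0.0502; 0.0702 0.6530]  nu=[-0.0858, 1.7864]  x^+=[0.7529, -1.4194]  P^+=[0.3050 0.0177; 0.0177 0.4522]
step 2: x^-=[0.2845, -1.4194]  P^-=[0.4359 0.1629; 0.1629 0.7122]  H_jac=[0.9598 0.0000; 0.0000 0.9886]  S=[0.7016 0.1426; 0.1426 1.0660]  K=[0.5815 0.0733; 0.0911 0.6483]  nu=[-2.9507, -0.3708]  x^+=[-1.4584, -1.9287]  P^+=[0.1808 0.0204; 0.0204 0.2415]
step 3: x^-=[-2.0949, -1.9287]  P^-=[0.2906 0.0961; 0.0961 0.5015]  H_jac=[-0.5004 0.0000; 0.0000 0.9366]  S=[0.3728 -0.0570; -0.0570 0.8100]  K=[-0.3772 0.0846; -0.0407 0.5771]  nu=[2.5558, 1.7503]  x^+=[-2.9108, -1.0226]  P^+=[0.2281 0.0382; 0.0382 0.2285]

K[1,1] = 0.5771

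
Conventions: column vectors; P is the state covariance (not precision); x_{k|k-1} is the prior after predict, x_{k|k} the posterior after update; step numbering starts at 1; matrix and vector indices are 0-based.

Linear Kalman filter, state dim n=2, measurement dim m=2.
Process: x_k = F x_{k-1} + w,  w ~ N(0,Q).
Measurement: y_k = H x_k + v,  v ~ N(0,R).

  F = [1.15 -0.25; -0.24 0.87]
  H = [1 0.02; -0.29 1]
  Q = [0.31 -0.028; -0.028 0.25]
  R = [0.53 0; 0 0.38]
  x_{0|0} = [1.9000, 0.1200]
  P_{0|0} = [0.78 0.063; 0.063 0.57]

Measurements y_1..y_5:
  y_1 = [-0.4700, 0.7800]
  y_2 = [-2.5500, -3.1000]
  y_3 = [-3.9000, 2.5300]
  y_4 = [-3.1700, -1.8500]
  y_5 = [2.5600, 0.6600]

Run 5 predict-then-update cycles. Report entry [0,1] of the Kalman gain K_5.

step 1: x^-=[2.1550, -0.3516]  P^-=[1.3409 -0.3004; -0.3004 0.7001]  S=[1.8592 -0.6736; -0.6736 1.3671]  K=[0.6517 -0.1831; 0.0664 0.6085]  nu=[-2.6180, 1.7565]  x^+=[0.1273, 0.5435]  P^+=[0.3448 0.0304; 0.0304 0.2401]
step 2: x^-=[0.0105, 0.4423]  P^-=[0.7635 -0.1431; -0.1431 0.4389]  S=[1.2879 -0.3549; -0.3549 0.9661]  K=[0.5414 -0.1784; 0.0364 0.5106]  nu=[-2.5693, -3.5392]  x^+=[-0.7490, -1.4584]  P^+=[0.2866 0.0153; 0.0153 0.1985]
step 3: x^-=[-0.4968, -1.0890]  P^-=[0.6927 -0.1340; -0.1340 0.4103]  S=[1.2175 -0.3259; -0.3259 0.9263]  K=[0.5188 -0.1790; 0.0292 0.4952]  nu=[-3.3814, 3.4750]  x^+=[-2.8732, 0.5330]  P^+=[0.2747 0.0117; 0.0117 0.1916]
step 4: x^-=[-3.4374, 1.1533]  P^-=[0.6786 -0.1331; -0.1331 0.4060]  S=[1.2035 -0.3210; -0.3210 0.9202]  K=[0.5139 -0.1793; 0.0276 0.4927]  nu=[0.2443, -4.0001]  x^+=[-2.5948, -0.8109]  P^+=[0.2721 0.0108; 0.0108 0.1904]
step 5: x^-=[-2.7813, -0.0827]  P^-=[0.6756 -0.1331; -0.1331 0.4052]  S=[1.2004 -0.3201; -0.3201 0.9192]  K=[0.5127 -0.1793; 0.0272 0.4923]  nu=[5.3429, -0.0639]  x^+=[-0.0302, 0.0311]  P^+=[0.2715 0.0106; 0.0106 0.1901]

K[0,1] = -0.1793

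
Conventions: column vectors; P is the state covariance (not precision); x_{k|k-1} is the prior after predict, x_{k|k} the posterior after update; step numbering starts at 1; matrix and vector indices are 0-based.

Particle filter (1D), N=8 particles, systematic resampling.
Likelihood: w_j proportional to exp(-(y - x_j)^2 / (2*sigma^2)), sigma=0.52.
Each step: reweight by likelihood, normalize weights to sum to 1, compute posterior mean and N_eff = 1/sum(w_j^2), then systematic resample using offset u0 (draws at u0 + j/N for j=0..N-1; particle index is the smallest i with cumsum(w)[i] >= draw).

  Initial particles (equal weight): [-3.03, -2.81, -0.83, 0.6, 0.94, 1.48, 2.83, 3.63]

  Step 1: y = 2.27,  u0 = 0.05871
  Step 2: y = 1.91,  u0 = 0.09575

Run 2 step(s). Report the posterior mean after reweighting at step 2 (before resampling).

post_mean = 1.9243

step 1: w=[0.0000, 0.0000, 0.0000, 0.0061, 0.0399, 0.3313, 0.5883, 0.0344]  mean=2.3213  Neff=2.1799  idx=[5, 5, 5, 6, 6, 6, 6, 6]
step 2: w=[0.2236, 0.2236, 0.2236, 0.0658, 0.0658, 0.0658, 0.0658, 0.0658]  mean=1.9243  Neff=5.8240  idx=[0, 0, 1, 2, 2, 3, 5, 7]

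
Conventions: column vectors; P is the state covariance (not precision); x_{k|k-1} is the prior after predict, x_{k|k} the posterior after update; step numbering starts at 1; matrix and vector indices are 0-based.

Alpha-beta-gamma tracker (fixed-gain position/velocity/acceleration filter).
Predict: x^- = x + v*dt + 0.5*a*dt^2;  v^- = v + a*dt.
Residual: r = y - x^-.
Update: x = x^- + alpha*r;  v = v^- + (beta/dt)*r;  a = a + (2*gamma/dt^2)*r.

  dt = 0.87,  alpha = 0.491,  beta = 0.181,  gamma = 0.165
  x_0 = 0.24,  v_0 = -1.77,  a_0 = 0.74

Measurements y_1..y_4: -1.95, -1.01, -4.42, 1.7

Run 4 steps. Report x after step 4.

x_post = -0.9663

step 1: x_pred=-1.0198  r=-0.9302  x^+=-1.4766  v^+=-1.3197  a^+=0.3345
step 2: x_pred=-2.4981  r=1.4881  x^+=-1.7675  v^+=-0.7191  a^+=0.9833
step 3: x_pred=-2.0210  r=-2.3990  x^+=-3.1989  v^+=-0.3628  a^+=-0.0627
step 4: x_pred=-3.5382  r=5.2382  x^+=-0.9663  v^+=0.6725  a^+=2.2211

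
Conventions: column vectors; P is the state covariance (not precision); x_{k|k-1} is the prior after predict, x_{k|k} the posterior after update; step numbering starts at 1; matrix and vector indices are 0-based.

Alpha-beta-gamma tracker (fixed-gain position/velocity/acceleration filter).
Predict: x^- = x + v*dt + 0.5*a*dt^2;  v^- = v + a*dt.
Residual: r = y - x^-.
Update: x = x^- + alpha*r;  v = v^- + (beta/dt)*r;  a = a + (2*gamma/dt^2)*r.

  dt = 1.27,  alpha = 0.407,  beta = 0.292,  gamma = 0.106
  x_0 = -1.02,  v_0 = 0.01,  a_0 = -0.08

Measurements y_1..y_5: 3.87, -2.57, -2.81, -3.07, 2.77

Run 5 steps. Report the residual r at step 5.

step 1: x_pred=-1.0718  r=4.9418  x^+=0.9395  v^+=1.0446  a^+=0.5696
step 2: x_pred=2.7255  r=-5.2955  x^+=0.5702  v^+=0.5504  a^+=-0.1265
step 3: x_pred=1.1672  r=-3.9772  x^+=-0.4515  v^+=-0.5247  a^+=-0.6493
step 4: x_pred=-1.6414  r=-1.4286  x^+=-2.2229  v^+=-1.6777  a^+=-0.8370
step 5: x_pred=-5.0286  r=7.7986  x^+=-1.8545  v^+=-0.9477  a^+=0.1880

resid = 7.7986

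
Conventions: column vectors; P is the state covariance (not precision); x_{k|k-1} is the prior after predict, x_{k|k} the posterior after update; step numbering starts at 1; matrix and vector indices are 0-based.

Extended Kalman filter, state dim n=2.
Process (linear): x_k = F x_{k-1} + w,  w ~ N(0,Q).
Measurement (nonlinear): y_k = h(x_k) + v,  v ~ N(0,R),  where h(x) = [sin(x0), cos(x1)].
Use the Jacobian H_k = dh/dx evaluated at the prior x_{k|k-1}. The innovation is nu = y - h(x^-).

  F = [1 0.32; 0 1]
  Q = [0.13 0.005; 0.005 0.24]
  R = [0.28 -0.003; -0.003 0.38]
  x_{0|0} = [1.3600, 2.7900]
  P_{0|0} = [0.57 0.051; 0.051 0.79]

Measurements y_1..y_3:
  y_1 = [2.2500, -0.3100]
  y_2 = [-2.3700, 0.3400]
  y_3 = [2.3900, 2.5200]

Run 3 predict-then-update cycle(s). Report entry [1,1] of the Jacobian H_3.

H_jac[1,1] = -0.9963

step 1: x^-=[2.2528, 2.7900]  P^-=[0.8135 0.3088; 0.3088 1.0300]  H_jac=[-0.6303 0.0000; 0.0000 -0.3444]  S=[0.6033 0.0640; 0.0640 0.5022]  K=[-0.8390 -0.1048; -0.2511 -0.6744]  nu=[1.4737, 0.6288]  x^+=[0.9505, 1.9959]  P^+=[0.3722 0.1083; 0.1083 0.7419]
step 2: x^-=[1.5892, 1.9959]  P^-=[0.6475 0.3507; 0.3507 0.9819]  H_jac=[-0.0184 0.0000; 0.0000 -0.9110]  S=[0.2802 0.0029; 0.0029 1.1949]  K=[-0.0398 -0.2673; -0.0154 -0.7486]  nu=[-3.3698, 0.7524]  x^+=[1.5224, 1.4844]  P^+=[0.5616 0.1114; 0.1114 0.3122]
step 3: x^-=[1.9974, 1.4844]  P^-=[0.7948 0.2163; 0.2163 0.5522]  H_jac=[-0.4138 0.0000; 0.0000 -0.9963]  S=[0.4161 0.0862; 0.0862 0.9281]  K=[-0.7569 -0.1619; -0.0941 -0.5840]  nu=[1.4796, 2.4337]  x^+=[0.4835, -0.0763]  P^+=[0.5110 0.0595; 0.0595 0.2225]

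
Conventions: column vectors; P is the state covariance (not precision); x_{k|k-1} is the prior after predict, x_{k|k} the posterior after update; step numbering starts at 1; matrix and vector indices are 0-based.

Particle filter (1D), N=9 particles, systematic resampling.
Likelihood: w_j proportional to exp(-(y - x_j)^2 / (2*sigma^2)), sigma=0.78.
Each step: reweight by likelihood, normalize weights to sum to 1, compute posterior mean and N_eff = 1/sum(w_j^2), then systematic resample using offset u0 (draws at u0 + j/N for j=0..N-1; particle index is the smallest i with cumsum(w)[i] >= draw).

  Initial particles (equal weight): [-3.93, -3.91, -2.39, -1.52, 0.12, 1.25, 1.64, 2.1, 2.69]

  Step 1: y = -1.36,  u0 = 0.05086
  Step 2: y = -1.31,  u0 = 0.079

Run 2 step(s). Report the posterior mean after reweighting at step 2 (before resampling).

post_mean = -1.5737

step 1: w=[0.0028, 0.0030, 0.2653, 0.6212, 0.1049, 0.0023, 0.0004, 0.0000, 0.0000]  mean=-1.5849  Neff=2.1397  idx=[2, 2, 3, 3, 3, 3, 3, 3, 4]
step 2: w=[0.0569, 0.0569, 0.1431, 0.1431, 0.1431, 0.1431, 0.1431, 0.1431, 0.0276]  mean=-1.5737  Neff=7.6866  idx=[1, 2, 3, 4, 4, 5, 6, 7, 7]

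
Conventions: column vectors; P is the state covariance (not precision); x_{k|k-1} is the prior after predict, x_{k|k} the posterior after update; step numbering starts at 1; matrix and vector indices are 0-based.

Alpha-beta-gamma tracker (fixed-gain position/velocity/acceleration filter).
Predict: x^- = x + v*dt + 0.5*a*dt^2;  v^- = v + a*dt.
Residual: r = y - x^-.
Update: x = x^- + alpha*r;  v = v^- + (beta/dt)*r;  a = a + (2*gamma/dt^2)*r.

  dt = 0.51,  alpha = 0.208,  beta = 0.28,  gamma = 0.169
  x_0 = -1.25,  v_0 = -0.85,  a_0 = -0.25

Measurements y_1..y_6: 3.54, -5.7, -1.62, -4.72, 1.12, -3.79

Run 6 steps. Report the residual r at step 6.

resid = 3.7223

step 1: x_pred=-1.7160  r=5.2560  x^+=-0.6228  v^+=1.9082  a^+=6.5802
step 2: x_pred=1.2062  r=-6.9062  x^+=-0.2303  v^+=1.4724  a^+=-2.3944
step 3: x_pred=0.2092  r=-1.8292  x^+=-0.1713  v^+=-0.7530  a^+=-4.7714
step 4: x_pred=-1.1758  r=-3.5442  x^+=-1.9130  v^+=-5.1322  a^+=-9.3771
step 5: x_pred=-5.7499  r=6.8699  x^+=-4.3210  v^+=-6.1429  a^+=-0.4497
step 6: x_pred=-7.5123  r=3.7223  x^+=-6.7381  v^+=-4.3286  a^+=4.3875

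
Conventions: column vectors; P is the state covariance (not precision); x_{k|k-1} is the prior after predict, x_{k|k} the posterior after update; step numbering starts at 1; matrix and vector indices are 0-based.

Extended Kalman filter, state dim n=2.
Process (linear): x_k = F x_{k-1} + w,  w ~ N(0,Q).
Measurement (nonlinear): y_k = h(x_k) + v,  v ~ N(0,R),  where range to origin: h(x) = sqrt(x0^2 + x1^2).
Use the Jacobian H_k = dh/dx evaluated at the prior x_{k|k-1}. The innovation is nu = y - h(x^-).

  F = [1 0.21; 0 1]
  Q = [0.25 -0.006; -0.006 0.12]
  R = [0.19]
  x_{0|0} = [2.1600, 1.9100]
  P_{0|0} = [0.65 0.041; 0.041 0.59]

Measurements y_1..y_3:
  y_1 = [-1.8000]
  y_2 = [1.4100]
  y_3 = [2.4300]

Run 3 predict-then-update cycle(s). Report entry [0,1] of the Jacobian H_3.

H_jac[0,1] = -0.2933

step 1: x^-=[2.5611, 1.9100]  P^-=[0.9432 0.1589; 0.1589 0.7100]  H_jac=[0.8016 0.5978]  S=[1.2022]  K=[0.7080; 0.4590]  nu=[-4.9949]  x^+=[-0.9752, -0.3828]  P^+=[0.3407 -0.2318; -0.2318 0.4567]
step 2: x^-=[-1.0556, -0.3828]  P^-=[0.5135 -0.1419; -0.1419 0.5767]  H_jac=[-0.9401 -0.3409]  S=[0.6199]  K=[-0.7007; -0.1020]  nu=[0.2872]  x^+=[-1.2568, -0.4121]  P^+=[0.2091 -0.1862; -0.1862 0.5702]
step 3: x^-=[-1.3433, -0.4121]  P^-=[0.4061 -0.0724; -0.0724 0.6902]  H_jac=[-0.9560 -0.2933]  S=[0.5799]  K=[-0.6328; -0.2297]  nu=[1.0249]  x^+=[-1.9919, -0.6475]  P^+=[0.1738 -0.1567; -0.1567 0.6597]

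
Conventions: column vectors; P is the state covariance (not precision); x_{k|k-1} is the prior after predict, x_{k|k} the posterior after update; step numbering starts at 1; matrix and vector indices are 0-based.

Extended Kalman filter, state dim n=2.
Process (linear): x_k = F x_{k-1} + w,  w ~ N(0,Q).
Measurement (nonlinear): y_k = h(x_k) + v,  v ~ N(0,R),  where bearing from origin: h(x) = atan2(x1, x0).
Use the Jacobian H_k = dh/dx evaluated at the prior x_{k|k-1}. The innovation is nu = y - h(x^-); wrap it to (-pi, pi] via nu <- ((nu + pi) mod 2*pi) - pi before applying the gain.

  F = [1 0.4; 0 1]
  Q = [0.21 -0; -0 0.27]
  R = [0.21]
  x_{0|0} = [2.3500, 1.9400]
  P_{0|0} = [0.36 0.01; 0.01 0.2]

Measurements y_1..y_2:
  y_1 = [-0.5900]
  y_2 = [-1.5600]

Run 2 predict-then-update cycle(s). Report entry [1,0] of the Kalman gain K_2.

K[1,0] = 0.5425

step 1: x^-=[3.1260, 1.9400]  P^-=[0.6100 0.0900; 0.0900 0.4700]  H_jac=[-0.1433 0.2309]  S=[0.2416]  K=[-0.2758; 0.3958]  nu=[-1.1454]  x^+=[3.4419, 1.4866]  P^+=[0.5916 0.1164; 0.1164 0.4321]
step 2: x^-=[4.0366, 1.4866]  P^-=[0.9639 0.2892; 0.2892 0.7021]  H_jac=[-0.0803 0.2181]  S=[0.2395]  K=[-0.0599; 0.5425]  nu=[-1.9129]  x^+=[4.1511, 0.4488]  P^+=[0.9630 0.2970; 0.2970 0.6316]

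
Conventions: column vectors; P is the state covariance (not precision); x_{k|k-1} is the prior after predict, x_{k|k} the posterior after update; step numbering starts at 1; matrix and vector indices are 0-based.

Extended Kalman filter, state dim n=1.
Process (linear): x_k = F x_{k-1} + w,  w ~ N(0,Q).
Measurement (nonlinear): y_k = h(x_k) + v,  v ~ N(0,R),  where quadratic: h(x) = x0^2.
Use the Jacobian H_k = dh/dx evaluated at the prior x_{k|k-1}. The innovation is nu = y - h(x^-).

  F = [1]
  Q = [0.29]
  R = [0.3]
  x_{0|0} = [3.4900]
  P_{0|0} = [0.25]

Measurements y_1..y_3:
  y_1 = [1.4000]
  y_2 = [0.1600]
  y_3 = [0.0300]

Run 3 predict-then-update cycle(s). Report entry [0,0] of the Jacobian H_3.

H_jac[0,0] = 2.1605

step 1: x^-=[3.4900]  P^-=[0.5400]  H_jac=[6.9800]  S=[26.6090]  K=[0.1417]  nu=[-10.7801]  x^+=[1.9630]  P^+=[0.0061]
step 2: x^-=[1.9630]  P^-=[0.2961]  H_jac=[3.9260]  S=[4.8637]  K=[0.2390]  nu=[-3.6933]  x^+=[1.0803]  P^+=[0.0183]
step 3: x^-=[1.0803]  P^-=[0.3083]  H_jac=[2.1605]  S=[1.7390]  K=[0.3830]  nu=[-1.1370]  x^+=[0.6448]  P^+=[0.0532]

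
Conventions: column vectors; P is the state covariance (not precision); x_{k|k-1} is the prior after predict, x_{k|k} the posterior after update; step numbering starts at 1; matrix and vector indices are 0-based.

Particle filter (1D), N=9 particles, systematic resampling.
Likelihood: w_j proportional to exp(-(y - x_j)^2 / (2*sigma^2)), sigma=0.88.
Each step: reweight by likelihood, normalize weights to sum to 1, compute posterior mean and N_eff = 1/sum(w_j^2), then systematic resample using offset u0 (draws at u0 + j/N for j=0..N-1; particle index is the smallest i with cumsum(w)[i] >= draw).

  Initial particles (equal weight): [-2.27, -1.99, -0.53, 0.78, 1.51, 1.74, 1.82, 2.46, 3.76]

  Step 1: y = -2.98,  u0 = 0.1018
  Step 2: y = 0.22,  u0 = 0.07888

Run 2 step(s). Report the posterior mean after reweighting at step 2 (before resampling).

post_mean = -0.9081

step 1: w=[0.5668, 0.4168, 0.0163, 0.0001, 0.0000, 0.0000, 0.0000, 0.0000, 0.0000]  mean=-2.1247  Neff=2.0191  idx=[0, 0, 0, 0, 0, 1, 1, 1, 2]
step 2: w=[0.0200, 0.0200, 0.0200, 0.0200, 0.0200, 0.0467, 0.0467, 0.0467, 0.7602]  mean=-0.9081  Neff=1.7053  idx=[3, 6, 8, 8, 8, 8, 8, 8, 8]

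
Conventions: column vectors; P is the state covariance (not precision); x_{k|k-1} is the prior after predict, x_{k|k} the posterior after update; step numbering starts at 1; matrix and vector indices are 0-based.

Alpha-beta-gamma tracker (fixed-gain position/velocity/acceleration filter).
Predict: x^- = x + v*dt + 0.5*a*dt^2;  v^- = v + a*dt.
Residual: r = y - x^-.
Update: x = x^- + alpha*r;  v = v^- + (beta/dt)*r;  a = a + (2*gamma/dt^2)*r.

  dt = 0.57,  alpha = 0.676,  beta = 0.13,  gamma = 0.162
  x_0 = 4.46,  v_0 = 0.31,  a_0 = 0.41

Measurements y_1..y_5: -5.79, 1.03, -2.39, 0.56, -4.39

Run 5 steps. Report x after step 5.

step 1: x_pred=4.7033  r=-10.4933  x^+=-2.3902  v^+=-1.8495  a^+=-10.0542
step 2: x_pred=-5.0777  r=6.1077  x^+=-0.9489  v^+=-6.1874  a^+=-3.9635
step 3: x_pred=-5.1196  r=2.7296  x^+=-3.2744  v^+=-7.8241  a^+=-1.2414
step 4: x_pred=-7.9358  r=8.4958  x^+=-2.1926  v^+=-6.5940  a^+=7.2308
step 5: x_pred=-4.7766  r=0.3866  x^+=-4.5153  v^+=-2.3843  a^+=7.6163

x_post = -4.5153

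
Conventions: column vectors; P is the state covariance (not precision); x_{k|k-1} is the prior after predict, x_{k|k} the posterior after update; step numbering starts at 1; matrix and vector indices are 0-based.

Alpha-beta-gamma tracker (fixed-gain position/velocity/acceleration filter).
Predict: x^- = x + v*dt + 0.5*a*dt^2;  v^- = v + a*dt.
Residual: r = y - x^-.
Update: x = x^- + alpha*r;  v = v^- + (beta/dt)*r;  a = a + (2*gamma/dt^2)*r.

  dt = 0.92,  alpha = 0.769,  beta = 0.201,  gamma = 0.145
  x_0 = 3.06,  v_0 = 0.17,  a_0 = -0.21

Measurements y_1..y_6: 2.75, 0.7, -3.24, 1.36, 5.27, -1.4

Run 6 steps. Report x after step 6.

step 1: x_pred=3.1275  r=-0.3775  x^+=2.8372  v^+=-0.1057  a^+=-0.3394
step 2: x_pred=2.5964  r=-1.8964  x^+=1.1381  v^+=-0.8322  a^+=-0.9891
step 3: x_pred=-0.0462  r=-3.1938  x^+=-2.5022  v^+=-2.4400  a^+=-2.0834
step 4: x_pred=-5.6287  r=6.9887  x^+=-0.2544  v^+=-2.8298  a^+=0.3111
step 5: x_pred=-2.7261  r=7.9961  x^+=3.4229  v^+=-0.7966  a^+=3.0508
step 6: x_pred=3.9811  r=-5.3811  x^+=-0.1570  v^+=0.8345  a^+=1.2071

x_post = -0.1570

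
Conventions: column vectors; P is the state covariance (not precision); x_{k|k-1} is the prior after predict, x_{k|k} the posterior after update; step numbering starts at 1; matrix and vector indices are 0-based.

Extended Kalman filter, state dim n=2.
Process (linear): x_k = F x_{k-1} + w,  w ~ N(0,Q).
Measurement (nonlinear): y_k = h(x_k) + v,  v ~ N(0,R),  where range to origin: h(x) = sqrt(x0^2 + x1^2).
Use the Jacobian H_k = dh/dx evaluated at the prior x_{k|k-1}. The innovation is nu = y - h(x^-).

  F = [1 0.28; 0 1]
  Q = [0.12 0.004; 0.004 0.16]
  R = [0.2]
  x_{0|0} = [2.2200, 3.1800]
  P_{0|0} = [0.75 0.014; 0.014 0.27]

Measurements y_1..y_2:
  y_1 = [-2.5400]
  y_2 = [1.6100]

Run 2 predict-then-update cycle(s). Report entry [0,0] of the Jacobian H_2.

step 1: x^-=[3.1104, 3.1800]  P^-=[0.8990 0.0936; 0.0936 0.4300]  H_jac=[0.6992 0.7149]  S=[0.9529]  K=[0.7299; 0.3913]  nu=[-6.9883]  x^+=[-1.9905, 0.4456]  P^+=[0.3913 -0.1786; -0.1786 0.2841]
step 2: x^-=[-1.8657, 0.4456]  P^-=[0.4336 -0.0950; -0.0950 0.4441]  H_jac=[-0.9726 0.2323]  S=[0.6771]  K=[-0.6555; 0.2888]  nu=[-0.3082]  x^+=[-1.6637, 0.3566]  P^+=[0.1427 0.0332; 0.0332 0.3876]

H_jac[0,0] = -0.9726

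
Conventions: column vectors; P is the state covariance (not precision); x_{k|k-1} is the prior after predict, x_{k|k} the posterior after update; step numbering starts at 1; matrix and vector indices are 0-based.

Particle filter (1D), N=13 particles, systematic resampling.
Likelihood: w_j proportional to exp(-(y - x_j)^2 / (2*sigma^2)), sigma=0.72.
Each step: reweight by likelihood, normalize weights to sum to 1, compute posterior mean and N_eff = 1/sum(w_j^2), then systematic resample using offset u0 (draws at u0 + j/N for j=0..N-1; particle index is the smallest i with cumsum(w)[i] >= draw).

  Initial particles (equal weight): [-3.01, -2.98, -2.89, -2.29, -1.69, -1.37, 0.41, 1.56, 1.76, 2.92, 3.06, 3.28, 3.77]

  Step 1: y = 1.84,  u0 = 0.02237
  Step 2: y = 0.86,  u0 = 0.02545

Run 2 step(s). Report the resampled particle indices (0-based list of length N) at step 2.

step 1: w=[0.0000, 0.0000, 0.0000, 0.0000, 0.0000, 0.0000, 0.0499, 0.3328, 0.3568, 0.1165, 0.0854, 0.0486, 0.0099]  mean=1.9659  Neff=3.7894  idx=[6, 7, 7, 7, 7, 8, 8, 8, 8, 8, 9, 10, 11]
step 2: w=[0.1460, 0.1106, 0.1106, 0.1106, 0.1106, 0.0813, 0.0813, 0.0813, 0.0813, 0.0813, 0.0030, 0.0017, 0.0006]  mean=1.4810  Neff=9.6819  idx=[0, 0, 1, 1, 2, 3, 4, 4, 5, 6, 7, 8, 9]

resampled_idx = [0, 0, 1, 1, 2, 3, 4, 4, 5, 6, 7, 8, 9]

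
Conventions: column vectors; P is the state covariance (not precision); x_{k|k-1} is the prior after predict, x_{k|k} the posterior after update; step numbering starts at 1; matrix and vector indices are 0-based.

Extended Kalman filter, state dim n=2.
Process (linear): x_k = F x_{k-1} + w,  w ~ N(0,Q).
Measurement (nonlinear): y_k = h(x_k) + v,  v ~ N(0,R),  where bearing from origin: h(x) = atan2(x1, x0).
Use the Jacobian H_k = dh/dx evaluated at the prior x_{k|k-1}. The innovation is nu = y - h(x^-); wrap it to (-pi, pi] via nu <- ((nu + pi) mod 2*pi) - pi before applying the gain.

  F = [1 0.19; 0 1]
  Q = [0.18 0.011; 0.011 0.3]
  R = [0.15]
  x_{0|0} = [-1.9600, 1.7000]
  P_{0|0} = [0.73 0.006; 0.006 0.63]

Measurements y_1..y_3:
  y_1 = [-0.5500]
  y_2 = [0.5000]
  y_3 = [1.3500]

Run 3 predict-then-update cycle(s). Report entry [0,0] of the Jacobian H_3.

H_jac[0,0] = -0.1507

step 1: x^-=[-1.6370, 1.7000]  P^-=[0.9350 0.1367; 0.1367 0.9300]  H_jac=[-0.3052 -0.2939]  S=[0.3420]  K=[-0.9520; -0.9213]  nu=[-2.8873]  x^+=[1.1118, 4.3601]  P^+=[0.6251 -0.1632; -0.1632 0.6397]
step 2: x^-=[1.9403, 4.3601]  P^-=[0.7661 -0.0307; -0.0307 0.9397]  H_jac=[-0.1914 0.0852]  S=[0.1859]  K=[-0.8030; 0.4623]  nu=[-0.6521]  x^+=[2.4639, 4.0587]  P^+=[0.6463 0.0383; 0.0383 0.9000]
step 3: x^-=[3.2351, 4.0587]  P^-=[0.8733 0.2203; 0.2203 1.2000]  H_jac=[-0.1507 0.1201]  S=[0.1792]  K=[-0.5867; 0.6191]  nu=[0.4522]  x^+=[2.9698, 4.3386]  P^+=[0.8116 0.2854; 0.2854 1.1313]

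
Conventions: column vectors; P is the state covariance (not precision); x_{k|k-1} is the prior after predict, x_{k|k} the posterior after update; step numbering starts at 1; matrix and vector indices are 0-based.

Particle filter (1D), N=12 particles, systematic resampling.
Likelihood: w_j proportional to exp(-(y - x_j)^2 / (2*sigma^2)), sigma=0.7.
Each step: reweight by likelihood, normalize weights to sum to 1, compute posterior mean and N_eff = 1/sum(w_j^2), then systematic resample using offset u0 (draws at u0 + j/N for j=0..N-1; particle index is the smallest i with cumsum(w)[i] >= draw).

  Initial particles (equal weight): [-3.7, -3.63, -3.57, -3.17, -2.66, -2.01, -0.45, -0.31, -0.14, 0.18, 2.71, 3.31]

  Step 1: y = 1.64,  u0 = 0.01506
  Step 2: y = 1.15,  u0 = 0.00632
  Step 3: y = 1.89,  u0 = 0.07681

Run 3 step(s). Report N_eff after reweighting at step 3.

N_eff = 5.3009

step 1: w=[0.0000, 0.0000, 0.0000, 0.0000, 0.0000, 0.0000, 0.0209, 0.0373, 0.0712, 0.2049, 0.5609, 0.1048]  mean=1.8730  Neff=2.6701  idx=[6, 8, 9, 9, 10, 10, 10, 10, 10, 10, 10, 11]
step 2: w=[0.0454, 0.1133, 0.2371, 0.2371, 0.0517, 0.0517, 0.0517, 0.0517, 0.0517, 0.0517, 0.0517, 0.0053]  mean=1.0470  Neff=6.8475  idx=[0, 1, 2, 2, 2, 3, 3, 3, 4, 6, 8, 9]
step 3: w=[0.0016, 0.0064, 0.0217, 0.0217, 0.0217, 0.0217, 0.0217, 0.0217, 0.2155, 0.2155, 0.2155, 0.2155]  mean=2.3580  Neff=5.3009  idx=[5, 8, 8, 8, 9, 9, 10, 10, 10, 11, 11, 11]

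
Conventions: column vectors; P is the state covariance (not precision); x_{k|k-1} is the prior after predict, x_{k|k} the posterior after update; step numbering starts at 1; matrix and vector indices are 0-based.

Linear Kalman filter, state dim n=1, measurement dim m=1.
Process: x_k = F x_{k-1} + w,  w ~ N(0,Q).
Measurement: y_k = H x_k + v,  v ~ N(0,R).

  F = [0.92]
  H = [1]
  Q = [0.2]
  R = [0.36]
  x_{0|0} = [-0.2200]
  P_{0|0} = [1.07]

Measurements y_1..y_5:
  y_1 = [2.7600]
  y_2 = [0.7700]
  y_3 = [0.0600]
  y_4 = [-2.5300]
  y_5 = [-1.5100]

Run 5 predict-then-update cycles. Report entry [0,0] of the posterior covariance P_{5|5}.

step 1: x^-=[-0.2024]  P^-=[1.1056]  S=[1.4656]  K=[0.7544]  nu=[2.9624]  x^+=[2.0324]  P^+=[0.2716]
step 2: x^-=[1.8698]  P^-=[0.4299]  S=[0.7899]  K=[0.5442]  nu=[-1.0998]  x^+=[1.2712]  P^+=[0.1959]
step 3: x^-=[1.1695]  P^-=[0.3658]  S=[0.7258]  K=[0.5040]  nu=[-1.1095]  x^+=[0.6103]  P^+=[0.1814]
step 4: x^-=[0.5615]  P^-=[0.3536]  S=[0.7136]  K=[0.4955]  nu=[-3.0915]  x^+=[-0.9703]  P^+=[0.1784]
step 5: x^-=[-0.8927]  P^-=[0.3510]  S=[0.7110]  K=[0.4937]  nu=[-0.6173]  x^+=[-1.1974]  P^+=[0.1777]

P_post[0,0] = 0.1777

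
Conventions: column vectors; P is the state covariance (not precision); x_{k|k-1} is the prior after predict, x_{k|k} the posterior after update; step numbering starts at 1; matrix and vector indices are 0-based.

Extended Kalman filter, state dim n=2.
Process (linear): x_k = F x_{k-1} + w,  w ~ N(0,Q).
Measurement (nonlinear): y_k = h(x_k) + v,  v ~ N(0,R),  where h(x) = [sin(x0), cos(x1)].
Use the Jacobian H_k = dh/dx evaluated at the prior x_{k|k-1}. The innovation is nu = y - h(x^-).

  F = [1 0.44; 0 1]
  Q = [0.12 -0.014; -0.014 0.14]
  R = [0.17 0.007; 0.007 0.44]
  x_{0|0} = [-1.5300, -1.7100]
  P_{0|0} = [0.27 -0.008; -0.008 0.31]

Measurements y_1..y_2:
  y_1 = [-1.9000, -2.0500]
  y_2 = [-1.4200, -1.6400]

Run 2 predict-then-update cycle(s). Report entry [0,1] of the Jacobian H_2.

step 1: x^-=[-2.2824, -1.7100]  P^-=[0.4430 0.1144; 0.1144 0.4500]  H_jac=[-0.6530 0.0000; 0.0000 0.9903]  S=[0.3589 -0.0670; -0.0670 0.8813]  K=[-0.7933 0.0683; -0.1154 0.4969]  nu=[-1.1427, -1.9112]  x^+=[-1.5064, -2.5278]  P^+=[0.2058 0.0247; 0.0247 0.2199]
step 2: x^-=[-2.6186, -2.5278]  P^-=[0.3901 0.1075; 0.1075 0.3599]  H_jac=[-0.8663 0.0000; 0.0000 0.5760]  S=[0.4628 -0.0466; -0.0466 0.5594]  K=[-0.7252 0.0502; -0.1653 0.3568]  nu=[-0.9206, -0.8225]  x^+=[-1.9923, -2.6691]  P^+=[0.1419 0.0295; 0.0295 0.2706]

H_jac[0,1] = 0.0000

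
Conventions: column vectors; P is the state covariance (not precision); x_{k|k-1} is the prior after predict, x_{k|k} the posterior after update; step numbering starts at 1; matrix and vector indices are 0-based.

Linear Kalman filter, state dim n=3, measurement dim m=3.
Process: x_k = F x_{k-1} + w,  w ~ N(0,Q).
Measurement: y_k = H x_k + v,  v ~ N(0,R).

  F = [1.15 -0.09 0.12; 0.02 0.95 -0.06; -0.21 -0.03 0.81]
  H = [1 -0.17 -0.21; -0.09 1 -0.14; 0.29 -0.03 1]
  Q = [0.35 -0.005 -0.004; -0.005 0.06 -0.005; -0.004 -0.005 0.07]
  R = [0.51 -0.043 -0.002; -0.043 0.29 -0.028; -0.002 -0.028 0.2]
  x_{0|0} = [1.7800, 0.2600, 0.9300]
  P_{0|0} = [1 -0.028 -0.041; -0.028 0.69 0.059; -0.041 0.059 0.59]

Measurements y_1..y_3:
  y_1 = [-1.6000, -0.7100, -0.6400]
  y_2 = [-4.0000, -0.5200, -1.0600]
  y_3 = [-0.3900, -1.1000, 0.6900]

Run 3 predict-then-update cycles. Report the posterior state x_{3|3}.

step 1: x^-=[2.1352, 0.2268, 0.3717]  P^-=[1.6798 -0.0660 -0.2275; -0.0660 0.6776 -0.0076; -0.2275 -0.0076 0.5125]  S=[2.3494 -0.3323 0.1738; -0.3323 0.9995 -0.1612; 0.1738 -0.1612 0.7241]  K=[0.7381 0.0930 0.2049; 0.0167 0.7046 0.0878; -0.1933 -0.0168 0.6597]  nu=[-3.6186, -0.6926, -1.6241]  x^+=[-0.9328, -0.4644, 0.0113]  P^+=[0.3600 0.0125 -0.0671; 0.0125 0.2023 0.0002; -0.0671 0.0002 0.1523]
step 2: x^-=[-1.0296, -0.4605, 0.2190]  P^-=[0.8089 0.0030 -0.1367; 0.0030 0.2439 -0.0239; -0.1367 -0.0239 0.2090]  S=[1.3898 -0.1270 0.0653; -0.1270 0.5473 -0.0910; 0.0653 -0.0910 0.3993]  K=[0.6014 0.0743 0.1636; 0.0167 0.4595 0.0259; -0.1511 -0.0363 0.4423]  nu=[-3.0027, -0.1215, -0.9942]  x^+=[-3.0070, -0.5924, 0.2373]  P^+=[0.2932 0.0097 -0.0553; 0.0097 0.1318 -0.0066; -0.0553 -0.0066 0.1056]
step 3: x^-=[-3.3763, -0.6371, 0.8415]  P^-=[0.7232 0.0032 -0.1140; 0.0032 0.1807 -0.0237; -0.1140 -0.0237 0.1716]  S=[1.2911 -0.1122 0.0692; -0.1122 0.4831 -0.0843; 0.0692 -0.0843 0.3679]  K=[0.5752 0.0679 0.1674; 0.0156 0.3854 0.0087; -0.1378 -0.0407 0.3952]  nu=[3.0547, -0.6489, 0.8086]  x^+=[-1.5279, -0.8325, 0.7665]  P^+=[0.2809 0.0084 -0.0508; 0.0084 0.1105 -0.0082; -0.0508 -0.0082 0.0949]

x_post = [-1.5279, -0.8325, 0.7665]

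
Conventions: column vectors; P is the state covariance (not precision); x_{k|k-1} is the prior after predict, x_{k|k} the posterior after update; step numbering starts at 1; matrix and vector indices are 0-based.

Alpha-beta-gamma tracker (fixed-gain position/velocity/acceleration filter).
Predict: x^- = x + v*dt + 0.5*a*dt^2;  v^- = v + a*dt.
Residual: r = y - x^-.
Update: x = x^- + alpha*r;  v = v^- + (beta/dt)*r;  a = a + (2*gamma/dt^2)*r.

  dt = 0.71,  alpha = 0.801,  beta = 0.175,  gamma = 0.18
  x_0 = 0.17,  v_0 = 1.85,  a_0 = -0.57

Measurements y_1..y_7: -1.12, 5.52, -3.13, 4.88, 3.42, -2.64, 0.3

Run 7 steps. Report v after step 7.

step 1: x_pred=1.3398  r=-2.4598  x^+=-0.6305  v^+=0.8390  a^+=-2.3267
step 2: x_pred=-0.6212  r=6.1412  x^+=4.2979  v^+=0.7008  a^+=2.0591
step 3: x_pred=5.3144  r=-8.4444  x^+=-1.4496  v^+=0.0813  a^+=-3.9715
step 4: x_pred=-2.3928  r=7.2728  x^+=3.4327  v^+=-0.9458  a^+=1.2224
step 5: x_pred=3.0693  r=0.3507  x^+=3.3502  v^+=0.0085  a^+=1.4729
step 6: x_pred=3.7275  r=-6.3675  x^+=-1.3729  v^+=-0.5152  a^+=-3.0744
step 7: x_pred=-2.5136  r=2.8136  x^+=-0.2599  v^+=-2.0046  a^+=-1.0651

v_post = -2.0046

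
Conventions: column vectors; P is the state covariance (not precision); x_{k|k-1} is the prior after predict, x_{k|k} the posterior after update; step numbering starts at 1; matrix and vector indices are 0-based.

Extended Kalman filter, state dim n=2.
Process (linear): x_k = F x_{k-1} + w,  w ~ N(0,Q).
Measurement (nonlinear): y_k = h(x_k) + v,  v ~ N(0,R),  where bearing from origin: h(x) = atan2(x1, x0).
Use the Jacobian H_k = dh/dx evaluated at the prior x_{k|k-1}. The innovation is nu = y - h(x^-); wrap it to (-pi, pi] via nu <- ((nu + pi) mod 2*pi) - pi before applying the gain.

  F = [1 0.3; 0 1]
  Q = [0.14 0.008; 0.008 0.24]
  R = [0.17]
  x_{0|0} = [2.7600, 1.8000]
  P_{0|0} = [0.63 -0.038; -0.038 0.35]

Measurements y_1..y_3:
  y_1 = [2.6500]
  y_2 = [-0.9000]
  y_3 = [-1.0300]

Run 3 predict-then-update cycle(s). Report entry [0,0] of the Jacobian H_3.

H_jac[0,0] = -0.0797

step 1: x^-=[3.3000, 1.8000]  P^-=[0.7787 0.0750; 0.0750 0.5900]  H_jac=[-0.1274 0.2335]  S=[0.2104]  K=[-0.3883; 0.6096]  nu=[2.1507]  x^+=[2.4649, 3.1111]  P^+=[0.7470 0.1248; 0.1248 0.5118]
step 2: x^-=[3.3982, 3.1111]  P^-=[1.0079 0.2863; 0.2863 0.7518]  H_jac=[-0.1466 0.1601]  S=[0.1975]  K=[-0.5159; 0.3970]  nu=[-1.6413]  x^+=[4.2450, 2.4596]  P^+=[0.9554 0.3268; 0.3268 0.7207]
step 3: x^-=[4.9829, 2.4596]  P^-=[1.3563 0.5510; 0.5510 0.9607]  H_jac=[-0.0797 0.1614]  S=[0.1895]  K=[-0.1009; 0.5866]  nu=[-1.4885]  x^+=[5.1331, 1.5864]  P^+=[1.3544 0.5622; 0.5622 0.8955]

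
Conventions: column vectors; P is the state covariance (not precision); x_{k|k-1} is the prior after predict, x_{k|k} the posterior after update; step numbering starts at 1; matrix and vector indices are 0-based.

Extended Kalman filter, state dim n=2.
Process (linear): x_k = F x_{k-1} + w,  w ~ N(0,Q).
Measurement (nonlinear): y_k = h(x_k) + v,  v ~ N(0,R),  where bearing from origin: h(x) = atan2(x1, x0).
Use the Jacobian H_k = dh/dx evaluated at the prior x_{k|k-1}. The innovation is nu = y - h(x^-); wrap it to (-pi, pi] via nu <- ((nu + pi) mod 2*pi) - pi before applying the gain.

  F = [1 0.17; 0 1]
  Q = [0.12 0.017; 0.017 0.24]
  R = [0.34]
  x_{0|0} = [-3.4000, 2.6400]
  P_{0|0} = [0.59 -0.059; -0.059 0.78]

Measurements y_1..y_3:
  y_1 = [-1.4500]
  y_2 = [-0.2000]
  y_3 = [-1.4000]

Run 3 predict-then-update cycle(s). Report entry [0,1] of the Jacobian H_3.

step 1: x^-=[-2.9512, 2.6400]  P^-=[0.7125 0.0906; 0.0906 1.0200]  H_jac=[-0.1684 -0.1882]  S=[0.4021]  K=[-0.3408; -0.5154]  nu=[2.4214]  x^+=[-3.7763, 1.3919]  P^+=[0.6658 0.0200; 0.0200 0.9132]
step 2: x^-=[-3.5397, 1.3919]  P^-=[0.8190 0.1922; 0.1922 1.1532]  H_jac=[-0.0962 -0.2447]  S=[0.4257]  K=[-0.2956; -0.7063]  nu=[-2.9669]  x^+=[-2.6627, 3.4875]  P^+=[0.7818 0.1033; 0.1033 0.9408]
step 3: x^-=[-2.0698, 3.4875]  P^-=[0.9641 0.2803; 0.2803 1.1808]  H_jac=[-0.2120 -0.1259]  S=[0.4170]  K=[-0.5748; -0.4989]  nu=[2.7768]  x^+=[-3.6660, 2.1022]  P^+=[0.8263 0.1607; 0.1607 1.0770]

H_jac[0,1] = -0.1259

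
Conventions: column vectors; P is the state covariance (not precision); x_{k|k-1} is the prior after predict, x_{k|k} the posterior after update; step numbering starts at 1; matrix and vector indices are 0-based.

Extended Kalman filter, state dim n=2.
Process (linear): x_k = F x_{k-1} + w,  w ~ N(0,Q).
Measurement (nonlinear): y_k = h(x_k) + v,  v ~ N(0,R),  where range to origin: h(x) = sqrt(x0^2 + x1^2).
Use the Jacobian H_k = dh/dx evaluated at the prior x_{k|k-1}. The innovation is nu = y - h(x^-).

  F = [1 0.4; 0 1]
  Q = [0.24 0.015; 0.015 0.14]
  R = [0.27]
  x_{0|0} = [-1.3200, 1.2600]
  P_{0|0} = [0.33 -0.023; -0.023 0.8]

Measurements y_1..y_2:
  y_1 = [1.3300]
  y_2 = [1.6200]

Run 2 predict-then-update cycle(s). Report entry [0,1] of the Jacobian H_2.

step 1: x^-=[-0.8160, 1.2600]  P^-=[0.6796 0.3120; 0.3120 0.9400]  H_jac=[-0.5436 0.8394]  S=[0.8484]  K=[-0.1268; 0.7301]  nu=[-0.1712]  x^+=[-0.7943, 1.1350]  P^+=[0.6660 0.3905; 0.3905 0.4878]
step 2: x^-=[-0.3403, 1.1350]  P^-=[1.2964 0.6006; 0.6006 0.6278]  H_jac=[-0.2872 0.9579]  S=[0.6225]  K=[0.3262; 0.6889]  nu=[0.4350]  x^+=[-0.1984, 1.4348]  P^+=[1.2302 0.4608; 0.4608 0.3323]

H_jac[0,1] = 0.9579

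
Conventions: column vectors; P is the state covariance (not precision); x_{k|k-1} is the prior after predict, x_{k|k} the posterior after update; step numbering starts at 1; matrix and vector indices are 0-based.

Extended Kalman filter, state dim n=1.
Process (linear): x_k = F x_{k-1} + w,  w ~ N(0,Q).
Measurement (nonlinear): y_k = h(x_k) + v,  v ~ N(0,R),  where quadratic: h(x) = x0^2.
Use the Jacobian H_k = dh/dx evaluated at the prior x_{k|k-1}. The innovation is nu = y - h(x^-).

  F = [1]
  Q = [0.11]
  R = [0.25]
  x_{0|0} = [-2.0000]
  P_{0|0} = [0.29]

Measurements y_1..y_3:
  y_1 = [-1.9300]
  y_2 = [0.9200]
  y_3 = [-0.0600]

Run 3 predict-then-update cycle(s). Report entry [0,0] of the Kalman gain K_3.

step 1: x^-=[-2.0000]  P^-=[0.4000]  H_jac=[-4.0000]  S=[6.6500]  K=[-0.2406]  nu=[-5.9300]  x^+=[-0.5732]  P^+=[0.0150]
step 2: x^-=[-0.5732]  P^-=[0.1250]  H_jac=[-1.1465]  S=[0.4143]  K=[-0.3460]  nu=[0.5914]  x^+=[-0.7778]  P^+=[0.0754]
step 3: x^-=[-0.7778]  P^-=[0.1854]  H_jac=[-1.5557]  S=[0.6988]  K=[-0.4128]  nu=[-0.6650]  x^+=[-0.5033]  P^+=[0.0663]

K[0,0] = -0.4128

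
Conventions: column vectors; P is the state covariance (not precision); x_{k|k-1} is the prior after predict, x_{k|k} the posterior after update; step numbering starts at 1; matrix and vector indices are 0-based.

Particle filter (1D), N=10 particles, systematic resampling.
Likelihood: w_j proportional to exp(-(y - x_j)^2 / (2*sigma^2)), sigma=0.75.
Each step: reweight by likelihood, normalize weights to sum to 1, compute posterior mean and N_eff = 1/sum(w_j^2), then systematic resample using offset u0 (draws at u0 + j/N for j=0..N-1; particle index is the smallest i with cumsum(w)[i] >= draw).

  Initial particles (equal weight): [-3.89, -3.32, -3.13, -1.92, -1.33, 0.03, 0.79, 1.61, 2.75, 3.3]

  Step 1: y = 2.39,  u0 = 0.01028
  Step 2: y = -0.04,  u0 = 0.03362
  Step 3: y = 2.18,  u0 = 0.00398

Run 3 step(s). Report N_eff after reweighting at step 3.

step 1: w=[0.0000, 0.0000, 0.0000, 0.0000, 0.0000, 0.0034, 0.0498, 0.2823, 0.4321, 0.2323]  mean=2.4489  Neff=3.0969  idx=[6, 7, 7, 7, 8, 8, 8, 8, 9, 9]
step 2: w=[0.6668, 0.1094, 0.1094, 0.1094, 0.0012, 0.0012, 0.0012, 0.0012, 0.0001, 0.0001]  mean=1.0689  Neff=2.0808  idx=[0, 0, 0, 0, 0, 0, 0, 1, 2, 3]
step 3: w=[0.0512, 0.0512, 0.0512, 0.0512, 0.0512, 0.0512, 0.0512, 0.2138, 0.2138, 0.2138]  mean=1.3159  Neff=6.4312  idx=[0, 2, 3, 5, 7, 7, 8, 8, 9, 9]

N_eff = 6.4312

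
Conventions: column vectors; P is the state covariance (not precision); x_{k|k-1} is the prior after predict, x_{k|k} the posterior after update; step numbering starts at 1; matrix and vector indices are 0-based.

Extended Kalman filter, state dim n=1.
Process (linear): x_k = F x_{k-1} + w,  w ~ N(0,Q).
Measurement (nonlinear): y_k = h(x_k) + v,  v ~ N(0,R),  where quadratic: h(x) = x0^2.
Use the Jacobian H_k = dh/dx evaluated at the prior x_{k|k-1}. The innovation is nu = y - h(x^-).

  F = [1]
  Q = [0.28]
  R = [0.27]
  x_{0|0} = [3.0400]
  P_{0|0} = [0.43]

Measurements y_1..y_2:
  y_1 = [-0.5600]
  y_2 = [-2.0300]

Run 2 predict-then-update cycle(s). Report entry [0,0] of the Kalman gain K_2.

K[0,0] = 0.3111

step 1: x^-=[3.0400]  P^-=[0.7100]  H_jac=[6.0800]  S=[26.5161]  K=[0.1628]  nu=[-9.8016]  x^+=[1.4443]  P^+=[0.0072]
step 2: x^-=[1.4443]  P^-=[0.2872]  H_jac=[2.8886]  S=[2.6667]  K=[0.3111]  nu=[-4.1160]  x^+=[0.1637]  P^+=[0.0291]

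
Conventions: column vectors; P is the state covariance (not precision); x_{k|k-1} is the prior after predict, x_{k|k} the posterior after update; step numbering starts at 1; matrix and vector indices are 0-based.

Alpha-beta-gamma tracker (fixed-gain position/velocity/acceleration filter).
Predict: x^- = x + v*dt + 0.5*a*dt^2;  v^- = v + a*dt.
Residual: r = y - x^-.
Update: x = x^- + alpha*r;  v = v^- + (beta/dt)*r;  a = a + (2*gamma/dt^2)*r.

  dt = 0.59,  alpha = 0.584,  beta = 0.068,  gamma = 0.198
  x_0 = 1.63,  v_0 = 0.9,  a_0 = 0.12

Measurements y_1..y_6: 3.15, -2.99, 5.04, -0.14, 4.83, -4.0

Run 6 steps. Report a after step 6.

step 1: x_pred=2.1819  r=0.9681  x^+=2.7473  v^+=1.0824  a^+=1.2213
step 2: x_pred=3.5984  r=-6.5884  x^+=-0.2492  v^+=1.0436  a^+=-6.2737
step 3: x_pred=-0.7254  r=5.7654  x^+=2.6416  v^+=-1.9934  a^+=0.2850
step 4: x_pred=1.5151  r=-1.6551  x^+=0.5485  v^+=-2.0160  a^+=-1.5978
step 5: x_pred=-0.9190  r=5.7490  x^+=2.4384  v^+=-2.2961  a^+=4.9423
step 6: x_pred=1.9439  r=-5.9439  x^+=-1.5273  v^+=-0.0652  a^+=-1.8196

a_post = -1.8196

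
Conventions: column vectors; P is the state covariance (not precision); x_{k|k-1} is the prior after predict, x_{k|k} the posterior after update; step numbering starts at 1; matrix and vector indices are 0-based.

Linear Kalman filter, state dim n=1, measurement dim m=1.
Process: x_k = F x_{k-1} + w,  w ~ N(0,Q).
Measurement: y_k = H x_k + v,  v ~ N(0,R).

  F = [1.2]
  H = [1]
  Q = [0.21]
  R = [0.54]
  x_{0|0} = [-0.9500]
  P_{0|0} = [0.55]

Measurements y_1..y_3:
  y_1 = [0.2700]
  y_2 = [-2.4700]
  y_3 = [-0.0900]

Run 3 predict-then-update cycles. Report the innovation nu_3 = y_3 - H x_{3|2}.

step 1: x^-=[-1.1400]  P^-=[1.0020]  S=[1.5420]  K=[0.6498]  nu=[1.4100]  x^+=[-0.2238]  P^+=[0.3509]
step 2: x^-=[-0.2685]  P^-=[0.7153]  S=[1.2553]  K=[0.5698]  nu=[-2.2015]  x^+=[-1.5230]  P^+=[0.3077]
step 3: x^-=[-1.8276]  P^-=[0.6531]  S=[1.1931]  K=[0.5474]  nu=[1.7376]  x^+=[-0.8764]  P^+=[0.2956]

innov = [1.7376]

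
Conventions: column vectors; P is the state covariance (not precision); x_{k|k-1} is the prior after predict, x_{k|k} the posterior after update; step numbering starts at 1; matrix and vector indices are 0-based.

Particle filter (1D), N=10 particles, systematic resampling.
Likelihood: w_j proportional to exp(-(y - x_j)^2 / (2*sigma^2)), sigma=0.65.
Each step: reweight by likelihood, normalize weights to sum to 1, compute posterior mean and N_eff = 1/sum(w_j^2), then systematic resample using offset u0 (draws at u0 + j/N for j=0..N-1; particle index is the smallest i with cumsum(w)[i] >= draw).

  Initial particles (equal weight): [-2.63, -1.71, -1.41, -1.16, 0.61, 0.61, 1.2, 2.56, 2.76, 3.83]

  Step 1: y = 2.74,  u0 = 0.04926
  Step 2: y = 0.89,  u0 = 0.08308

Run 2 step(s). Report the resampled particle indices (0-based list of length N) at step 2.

resampled_idx = [0, 1, 1, 2, 3, 3, 4, 5, 7, 8]

step 1: w=[0.0000, 0.0000, 0.0000, 0.0000, 0.0020, 0.0020, 0.0265, 0.4227, 0.4390, 0.1077]  mean=2.7405  Neff=2.6061  idx=[7, 7, 7, 7, 7, 8, 8, 8, 8, 9]
step 2: w=[0.1486, 0.1486, 0.1486, 0.1486, 0.1486, 0.0643, 0.0643, 0.0643, 0.0643, 0.0001]  mean=2.6116  Neff=7.8824  idx=[0, 1, 1, 2, 3, 3, 4, 5, 7, 8]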